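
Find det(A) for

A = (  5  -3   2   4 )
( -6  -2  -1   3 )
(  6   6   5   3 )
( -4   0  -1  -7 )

Expand along row 4 (it has 1 zero):
  − (-4) · M_41   where M_41 = det([-3 2 4; -2 -1 3; 6 5 3]) = 86
  − (-1) · M_43   where M_43 = det([5 -3 4; -6 -2 3; 6 6 3]) = -324
  + (-7) · M_44   where M_44 = det([5 -3 2; -6 -2 -1; 6 6 5]) = -140
det = (-1)·(-4)·(86) + (-1)·(-1)·(-324) + (+1)·(-7)·(-140) = 1000

1000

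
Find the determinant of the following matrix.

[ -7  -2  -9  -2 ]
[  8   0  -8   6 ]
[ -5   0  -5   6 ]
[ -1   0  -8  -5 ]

Expand along column 2 (it has 3 zeros):
  − (-2) · M_12   where M_12 = det([8 -8 6; -5 -5 6; -1 -8 -5]) = 1042
det = (-1)·(-2)·(1042) = 2084

2084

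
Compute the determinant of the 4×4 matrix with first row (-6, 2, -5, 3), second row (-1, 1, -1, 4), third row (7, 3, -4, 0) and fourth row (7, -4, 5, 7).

777

Expand along row 3 (it has 1 zero):
  + (7) · M_31   where M_31 = det([2 -5 3; 1 -1 4; -4 5 7]) = 64
  − (3) · M_32   where M_32 = det([-6 -5 3; -1 -1 4; 7 5 7]) = -7
  + (-4) · M_33   where M_33 = det([-6 2 3; -1 1 4; 7 -4 7]) = -77
det = (+1)·(7)·(64) + (-1)·(3)·(-7) + (+1)·(-4)·(-77) = 777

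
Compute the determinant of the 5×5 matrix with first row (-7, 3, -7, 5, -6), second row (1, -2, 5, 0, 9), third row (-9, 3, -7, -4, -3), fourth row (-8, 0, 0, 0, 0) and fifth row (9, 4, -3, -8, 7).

The determinant is 7632.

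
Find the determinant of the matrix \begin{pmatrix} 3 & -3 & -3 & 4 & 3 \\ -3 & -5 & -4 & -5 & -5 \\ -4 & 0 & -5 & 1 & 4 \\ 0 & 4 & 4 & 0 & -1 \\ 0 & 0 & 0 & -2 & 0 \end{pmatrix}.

-312

Expand along row 5 (it has 4 zeros):
  − (-2) · M_54   where M_54 = det([3 -3 -3 3; -3 -5 -4 -5; -4 0 -5 4; 0 4 4 -1]) = -156
det = (-1)·(-2)·(-156) = -312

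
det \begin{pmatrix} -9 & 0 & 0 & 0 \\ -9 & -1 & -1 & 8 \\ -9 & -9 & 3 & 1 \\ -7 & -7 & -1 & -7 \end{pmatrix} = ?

The determinant is -2970.

Expand along row 1 (it has 3 zeros):
  + (-9) · M_11   where M_11 = det([-1 -1 8; -9 3 1; -7 -1 -7]) = 330
det = (+1)·(-9)·(330) = -2970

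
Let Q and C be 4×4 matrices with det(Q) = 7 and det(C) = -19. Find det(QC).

det(QC) = det(Q)·det(C) = (7)·(-19) = -133

The determinant is -133.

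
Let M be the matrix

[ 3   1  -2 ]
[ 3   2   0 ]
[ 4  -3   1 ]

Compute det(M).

|M| = 37

Expand along row 2:
  − 3 · |1 -2; -3 1| = −3·(1 − 6) = 15
  + 2 · |3 -2; 4 1| = 2·(3 − (-8)) = 22
Sum: (15) + (22) = 37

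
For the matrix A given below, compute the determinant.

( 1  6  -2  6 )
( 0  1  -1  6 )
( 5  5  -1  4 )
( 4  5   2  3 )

-372

Expand along row 2 (it has 1 zero):
  + (1) · M_22   where M_22 = det([1 -2 6; 5 -1 4; 4 2 3]) = 71
  − (-1) · M_23   where M_23 = det([1 6 6; 5 5 4; 4 5 3]) = 31
  + (6) · M_24   where M_24 = det([1 6 -2; 5 5 -1; 4 5 2]) = -79
det = (+1)·(1)·(71) + (-1)·(-1)·(31) + (+1)·(6)·(-79) = -372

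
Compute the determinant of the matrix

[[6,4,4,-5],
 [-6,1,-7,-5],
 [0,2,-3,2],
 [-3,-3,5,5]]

-1179

Expand along row 3 (it has 1 zero):
  − (2) · M_32   where M_32 = det([6 4 -5; -6 -7 -5; -3 5 5]) = 375
  + (-3) · M_33   where M_33 = det([6 4 -5; -6 1 -5; -3 -3 5]) = 15
  − (2) · M_34   where M_34 = det([6 4 4; -6 1 -7; -3 -3 5]) = 192
det = (-1)·(2)·(375) + (+1)·(-3)·(15) + (-1)·(2)·(192) = -1179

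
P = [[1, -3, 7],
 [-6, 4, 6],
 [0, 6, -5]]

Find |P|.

Expand along row 3:
  − 6 · |1 7; -6 6| = −6·(6 − (-42)) = -288
  + (-5) · |1 -3; -6 4| = (-5)·(4 − 18) = 70
Sum: (-288) + (70) = -218

-218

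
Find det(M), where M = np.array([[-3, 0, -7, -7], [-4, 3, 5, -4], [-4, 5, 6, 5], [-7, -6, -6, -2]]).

|M| = 3836

Expand along row 1 (it has 1 zero):
  + (-3) · M_11   where M_11 = det([3 5 -4; 5 6 5; -6 -6 -2]) = -70
  + (-7) · M_13   where M_13 = det([-4 3 -4; -4 5 5; -7 -6 -2]) = -445
  − (-7) · M_14   where M_14 = det([-4 3 5; -4 5 6; -7 -6 -6]) = 73
det = (+1)·(-3)·(-70) + (+1)·(-7)·(-445) + (-1)·(-7)·(73) = 3836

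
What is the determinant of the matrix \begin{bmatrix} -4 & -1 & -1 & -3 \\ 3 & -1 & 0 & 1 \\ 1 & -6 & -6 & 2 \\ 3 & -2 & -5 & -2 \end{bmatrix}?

240

Expand along row 2 (it has 1 zero):
  − (3) · M_21   where M_21 = det([-1 -1 -3; -6 -6 2; -2 -5 -2]) = -60
  + (-1) · M_22   where M_22 = det([-4 -1 -3; 1 -6 2; 3 -5 -2]) = -135
  + (1) · M_24   where M_24 = det([-4 -1 -1; 1 -6 -6; 3 -2 -5]) = -75
det = (-1)·(3)·(-60) + (+1)·(-1)·(-135) + (+1)·(1)·(-75) = 240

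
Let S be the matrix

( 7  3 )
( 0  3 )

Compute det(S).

det(S) = 7·3 − 3·0 = 21 − 0 = 21

The determinant is 21.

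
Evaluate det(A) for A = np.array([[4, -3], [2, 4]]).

|A| = 22

det(A) = 4·4 − (-3)·2 = 16 − (-6) = 22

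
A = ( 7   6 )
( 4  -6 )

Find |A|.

det(A) = 7·(-6) − 6·4 = -42 − 24 = -66

The determinant is -66.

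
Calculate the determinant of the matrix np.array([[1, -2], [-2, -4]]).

det = 1·(-4) − (-2)·(-2) = -4 − 4 = -8

The determinant is -8.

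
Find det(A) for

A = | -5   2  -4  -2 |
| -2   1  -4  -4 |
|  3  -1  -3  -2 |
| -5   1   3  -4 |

Expand along row 1:
  + (-5) · M_11   where M_11 = det([1 -4 -4; -1 -3 -2; 1 3 -4]) = 42
  − (2) · M_12   where M_12 = det([-2 -4 -4; 3 -3 -2; -5 3 -4]) = -100
  + (-4) · M_13   where M_13 = det([-2 1 -4; 3 -1 -2; -5 1 -4]) = 18
  − (-2) · M_14   where M_14 = det([-2 1 -4; 3 -1 -3; -5 1 3]) = 14
det = (+1)·(-5)·(42) + (-1)·(2)·(-100) + (+1)·(-4)·(18) + (-1)·(-2)·(14) = -54

-54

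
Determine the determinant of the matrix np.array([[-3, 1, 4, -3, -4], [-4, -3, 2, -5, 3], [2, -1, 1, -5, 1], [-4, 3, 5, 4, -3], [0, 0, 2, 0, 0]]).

-540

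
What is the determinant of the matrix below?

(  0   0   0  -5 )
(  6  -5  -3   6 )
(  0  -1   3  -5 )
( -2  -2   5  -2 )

Expand along row 1 (it has 3 zeros):
  − (-5) · M_14   where M_14 = det([6 -5 -3; 0 -1 3; -2 -2 5]) = 42
det = (-1)·(-5)·(42) = 210

210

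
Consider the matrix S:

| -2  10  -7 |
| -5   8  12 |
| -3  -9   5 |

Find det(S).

|S| = -889

Expand along row 1:
  + (-2) · |8 12; -9 5| = (-2)·(40 − (-108)) = -296
  − 10 · |-5 12; -3 5| = −10·(-25 − (-36)) = -110
  + (-7) · |-5 8; -3 -9| = (-7)·(45 − (-24)) = -483
Sum: (-296) + (-110) + (-483) = -889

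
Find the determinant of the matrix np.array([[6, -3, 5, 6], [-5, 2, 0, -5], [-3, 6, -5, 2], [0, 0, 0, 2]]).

The determinant is -210.

Expand along row 4 (it has 3 zeros):
  + (2) · M_44   where M_44 = det([6 -3 5; -5 2 0; -3 6 -5]) = -105
det = (+1)·(2)·(-105) = -210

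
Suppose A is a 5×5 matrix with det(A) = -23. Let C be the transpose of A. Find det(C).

det(Aᵀ) = det(A).
det(C) = (1)·(-23) = -23

-23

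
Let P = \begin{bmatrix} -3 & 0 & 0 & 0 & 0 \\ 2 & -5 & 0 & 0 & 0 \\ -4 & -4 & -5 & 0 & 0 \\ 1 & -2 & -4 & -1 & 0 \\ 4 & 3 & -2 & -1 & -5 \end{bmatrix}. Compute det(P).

P is lower triangular, so det(P) is the product of the diagonal entries:
det = (-3) · (-5) · (-5) · (-1) · (-5) = -375

-375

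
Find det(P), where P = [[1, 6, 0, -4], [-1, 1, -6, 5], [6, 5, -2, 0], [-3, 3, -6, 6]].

Expand along row 1 (it has 1 zero):
  + (1) · M_11   where M_11 = det([1 -6 5; 5 -2 0; 3 -6 6]) = 48
  − (6) · M_12   where M_12 = det([-1 -6 5; 6 -2 0; -3 -6 6]) = 18
  − (-4) · M_14   where M_14 = det([-1 1 -6; 6 5 -2; -3 3 -6]) = -132
det = (+1)·(1)·(48) + (-1)·(6)·(18) + (-1)·(-4)·(-132) = -588

det(P) = -588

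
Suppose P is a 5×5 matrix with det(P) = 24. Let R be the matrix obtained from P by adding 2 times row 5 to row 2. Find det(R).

24

Adding a multiple of one row to another leaves the determinant unchanged.
det(R) = (1)·(24) = 24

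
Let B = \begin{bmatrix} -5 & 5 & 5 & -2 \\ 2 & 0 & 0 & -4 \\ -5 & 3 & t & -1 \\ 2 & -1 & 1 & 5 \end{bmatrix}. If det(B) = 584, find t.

Expanding along the row containing t, det(B) is linear in t: det(B) = (-66)·t + (122).
Set (-66)·t + (122) = 584  ⇒  (-66)·t = 462  ⇒  t = -7.

t = -7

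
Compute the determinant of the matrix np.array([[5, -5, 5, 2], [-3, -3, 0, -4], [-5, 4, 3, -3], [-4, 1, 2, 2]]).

-1197

Expand along row 2 (it has 1 zero):
  − (-3) · M_21   where M_21 = det([-5 5 2; 4 3 -3; 1 2 2]) = -105
  + (-3) · M_22   where M_22 = det([5 5 2; -5 3 -3; -4 2 2]) = 174
  + (-4) · M_24   where M_24 = det([5 -5 5; -5 4 3; -4 1 2]) = 90
det = (-1)·(-3)·(-105) + (+1)·(-3)·(174) + (+1)·(-4)·(90) = -1197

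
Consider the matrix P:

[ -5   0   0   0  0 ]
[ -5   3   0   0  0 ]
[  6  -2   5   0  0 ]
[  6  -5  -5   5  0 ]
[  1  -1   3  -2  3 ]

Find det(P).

P is lower triangular, so det(P) is the product of the diagonal entries:
det = (-5) · (3) · (5) · (5) · (3) = -1125

|P| = -1125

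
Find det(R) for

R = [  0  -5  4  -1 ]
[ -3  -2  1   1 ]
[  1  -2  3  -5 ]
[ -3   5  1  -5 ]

Expand along row 1 (it has 1 zero):
  − (-5) · M_12   where M_12 = det([-3 1 1; 1 3 -5; -3 1 -5]) = 60
  + (4) · M_13   where M_13 = det([-3 -2 1; 1 -2 -5; -3 5 -5]) = -146
  − (-1) · M_14   where M_14 = det([-3 -2 1; 1 -2 3; -3 5 1]) = 70
det = (-1)·(-5)·(60) + (+1)·(4)·(-146) + (-1)·(-1)·(70) = -214

The determinant is -214.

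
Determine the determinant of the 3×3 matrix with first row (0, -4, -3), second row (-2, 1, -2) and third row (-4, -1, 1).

Expand along row 1:
  − (-4) · |-2 -2; -4 1| = −(-4)·(-2 − 8) = -40
  + (-3) · |-2 1; -4 -1| = (-3)·(2 − (-4)) = -18
Sum: (-40) + (-18) = -58

-58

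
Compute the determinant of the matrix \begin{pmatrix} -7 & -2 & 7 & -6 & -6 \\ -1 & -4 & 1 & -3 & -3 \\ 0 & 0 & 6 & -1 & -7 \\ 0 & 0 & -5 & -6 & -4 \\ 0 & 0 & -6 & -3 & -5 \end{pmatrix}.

The matrix is block upper-triangular with a 2×2 block and a 3×3 block on the diagonal, so its determinant equals the product of the determinants of the diagonal blocks.
det of the 2×2 block = 26
det of the 3×3 block = 256
det = (26)·(256) = 6656

6656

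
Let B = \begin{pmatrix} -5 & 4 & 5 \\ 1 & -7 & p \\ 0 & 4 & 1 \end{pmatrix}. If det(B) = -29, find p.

p = -4

Expanding along the row containing p, det(B) is linear in p: det(B) = (20)·p + (51).
Set (20)·p + (51) = -29  ⇒  (20)·p = -80  ⇒  p = -4.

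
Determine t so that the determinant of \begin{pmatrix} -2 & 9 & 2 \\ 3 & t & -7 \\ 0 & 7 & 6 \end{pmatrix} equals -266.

4

Expanding along the row containing t, det(A) is linear in t: det(A) = (-12)·t + (-218).
Set (-12)·t + (-218) = -266  ⇒  (-12)·t = -48  ⇒  t = 4.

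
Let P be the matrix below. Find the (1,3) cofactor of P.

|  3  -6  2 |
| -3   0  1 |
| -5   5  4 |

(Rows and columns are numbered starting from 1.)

Delete row 1 and column 3; the remaining 2×2 submatrix is [-3 0; -5 5].
Its determinant is (-3)·5 − 0·(-5) = -15.
The cofactor carries sign (−1)^(1+3) = +1, so C_{1,3} = +(-15) = -15.

-15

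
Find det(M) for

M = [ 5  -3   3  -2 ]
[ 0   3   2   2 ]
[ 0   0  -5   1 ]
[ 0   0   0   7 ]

M is upper triangular, so det(M) is the product of the diagonal entries:
det = (5) · (3) · (-5) · (7) = -525

The determinant is -525.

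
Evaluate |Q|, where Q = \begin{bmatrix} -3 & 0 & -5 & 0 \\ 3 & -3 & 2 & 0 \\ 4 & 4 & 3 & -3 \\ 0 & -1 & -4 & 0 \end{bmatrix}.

Expand along column 4 (it has 3 zeros):
  − (-3) · M_34   where M_34 = det([-3 0 -5; 3 -3 2; 0 -1 -4]) = -27
det = (-1)·(-3)·(-27) = -81

The determinant is -81.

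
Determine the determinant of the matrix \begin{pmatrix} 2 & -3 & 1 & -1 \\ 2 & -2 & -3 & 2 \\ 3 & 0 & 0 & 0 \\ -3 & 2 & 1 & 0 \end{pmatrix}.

Expand along row 3 (it has 3 zeros):
  + (3) · M_31   where M_31 = det([-3 1 -1; -2 -3 2; 2 1 0]) = 6
det = (+1)·(3)·(6) = 18

18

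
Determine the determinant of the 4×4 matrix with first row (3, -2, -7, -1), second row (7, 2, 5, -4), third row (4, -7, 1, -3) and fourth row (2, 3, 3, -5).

The determinant is -1914.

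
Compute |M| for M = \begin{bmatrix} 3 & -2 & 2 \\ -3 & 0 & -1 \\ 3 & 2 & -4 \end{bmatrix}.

|M| = 24

Expand along row 2:
  − (-3) · |-2 2; 2 -4| = −(-3)·(8 − 4) = 12
  − (-1) · |3 -2; 3 2| = −(-1)·(6 − (-6)) = 12
Sum: (12) + (12) = 24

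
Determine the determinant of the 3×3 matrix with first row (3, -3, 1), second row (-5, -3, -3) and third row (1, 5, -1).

Expand along row 1:
  + 3 · |-3 -3; 5 -1| = 3·(3 − (-15)) = 54
  − (-3) · |-5 -3; 1 -1| = −(-3)·(5 − (-3)) = 24
  + 1 · |-5 -3; 1 5| = 1·(-25 − (-3)) = -22
Sum: (54) + (24) + (-22) = 56

56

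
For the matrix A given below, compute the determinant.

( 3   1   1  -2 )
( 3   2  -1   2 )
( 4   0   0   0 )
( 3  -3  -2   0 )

Expand along row 3 (it has 3 zeros):
  + (4) · M_31   where M_31 = det([1 1 -2; 2 -1 2; -3 -2 0]) = 12
det = (+1)·(4)·(12) = 48

48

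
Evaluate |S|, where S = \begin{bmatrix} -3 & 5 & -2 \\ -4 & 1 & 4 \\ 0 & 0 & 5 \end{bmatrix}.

85

Expand along row 3:
  + 5 · |-3 5; -4 1| = 5·(-3 − (-20)) = 85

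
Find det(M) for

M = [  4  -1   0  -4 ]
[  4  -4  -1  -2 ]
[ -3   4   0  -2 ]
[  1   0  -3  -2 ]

|M| = 94

Expand along column 3 (it has 2 zeros):
  − (-1) · M_23   where M_23 = det([4 -1 -4; -3 4 -2; 1 0 -2]) = -8
  − (-3) · M_43   where M_43 = det([4 -1 -4; 4 -4 -2; -3 4 -2]) = 34
det = (-1)·(-1)·(-8) + (-1)·(-3)·(34) = 94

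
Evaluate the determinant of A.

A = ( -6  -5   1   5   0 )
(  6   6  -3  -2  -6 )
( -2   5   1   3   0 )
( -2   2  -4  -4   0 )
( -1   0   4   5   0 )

det(A) = -1248

Expand along column 5 (it has 4 zeros):
  − (-6) · M_25   where M_25 = det([-6 -5 1 5; -2 5 1 3; -2 2 -4 -4; -1 0 4 5]) = -208
det = (-1)·(-6)·(-208) = -1248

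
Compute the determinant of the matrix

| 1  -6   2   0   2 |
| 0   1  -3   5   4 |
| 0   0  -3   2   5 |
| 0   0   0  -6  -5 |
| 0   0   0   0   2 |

36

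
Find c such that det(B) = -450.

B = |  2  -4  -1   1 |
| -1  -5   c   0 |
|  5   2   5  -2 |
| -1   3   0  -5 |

Expanding along the row containing c, det(B) is linear in c: det(B) = (99)·c + (441).
Set (99)·c + (441) = -450  ⇒  (99)·c = -891  ⇒  c = -9.

c = -9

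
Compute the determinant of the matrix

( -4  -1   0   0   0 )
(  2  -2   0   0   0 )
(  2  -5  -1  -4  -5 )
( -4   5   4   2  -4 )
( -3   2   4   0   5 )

The matrix is block lower-triangular with a 2×2 block and a 3×3 block on the diagonal, so its determinant equals the product of the determinants of the diagonal blocks.
det of the 2×2 block = 10
det of the 3×3 block = 174
det = (10)·(174) = 1740

1740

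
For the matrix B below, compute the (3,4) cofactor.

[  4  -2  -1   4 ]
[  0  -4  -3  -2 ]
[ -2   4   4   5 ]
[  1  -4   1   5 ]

Delete row 3 and column 4; the remaining 3×3 submatrix is [4 -2 -1; 0 -4 -3; 1 -4 1].
Its determinant is -62.
The cofactor carries sign (−1)^(3+4) = −1, so C_{3,4} = −(-62) = 62.

The cofactor is 62.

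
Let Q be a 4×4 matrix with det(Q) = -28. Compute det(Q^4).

det(Q^4) = (det Q)^4 = (-28)^4 = 614656

The determinant is 614656.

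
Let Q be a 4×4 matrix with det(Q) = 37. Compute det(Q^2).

1369

det(Q^2) = (det Q)^2 = (37)^2 = 1369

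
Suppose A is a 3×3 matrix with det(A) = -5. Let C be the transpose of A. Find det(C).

-5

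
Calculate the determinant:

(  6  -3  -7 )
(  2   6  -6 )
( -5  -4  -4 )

-556

Expand along row 1:
  + 6 · |6 -6; -4 -4| = 6·(-24 − 24) = -288
  − (-3) · |2 -6; -5 -4| = −(-3)·(-8 − 30) = -114
  + (-7) · |2 6; -5 -4| = (-7)·(-8 − (-30)) = -154
Sum: (-288) + (-114) + (-154) = -556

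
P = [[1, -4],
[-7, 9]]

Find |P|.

det(P) = -19

det(P) = 1·9 − (-4)·(-7) = 9 − 28 = -19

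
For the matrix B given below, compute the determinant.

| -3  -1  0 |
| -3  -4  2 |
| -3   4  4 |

66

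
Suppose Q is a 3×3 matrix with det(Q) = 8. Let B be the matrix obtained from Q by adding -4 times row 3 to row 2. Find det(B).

Adding a multiple of one row to another leaves the determinant unchanged.
det(B) = (1)·(8) = 8

The determinant is 8.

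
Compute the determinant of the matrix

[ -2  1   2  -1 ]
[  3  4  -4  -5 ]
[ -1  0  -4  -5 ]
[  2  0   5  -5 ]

Expand along column 2 (it has 2 zeros):
  − (1) · M_12   where M_12 = det([3 -4 -5; -1 -4 -5; 2 5 -5]) = 180
  + (4) · M_22   where M_22 = det([-2 2 -1; -1 -4 -5; 2 5 -5]) = -123
det = (-1)·(1)·(180) + (+1)·(4)·(-123) = -672

-672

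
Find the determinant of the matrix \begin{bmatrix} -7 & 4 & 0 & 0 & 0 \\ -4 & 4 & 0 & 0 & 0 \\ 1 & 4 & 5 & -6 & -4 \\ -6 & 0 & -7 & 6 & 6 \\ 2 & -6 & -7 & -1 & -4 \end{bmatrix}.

The matrix is block lower-triangular with a 2×2 block and a 3×3 block on the diagonal, so its determinant equals the product of the determinants of the diagonal blocks.
det of the 2×2 block = -12
det of the 3×3 block = 134
det = (-12)·(134) = -1608

-1608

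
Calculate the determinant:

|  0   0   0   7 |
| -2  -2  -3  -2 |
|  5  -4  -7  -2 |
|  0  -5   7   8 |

The determinant is -1897.

Expand along row 1 (it has 3 zeros):
  − (7) · M_14   where M_14 = det([-2 -2 -3; 5 -4 -7; 0 -5 7]) = 271
det = (-1)·(7)·(271) = -1897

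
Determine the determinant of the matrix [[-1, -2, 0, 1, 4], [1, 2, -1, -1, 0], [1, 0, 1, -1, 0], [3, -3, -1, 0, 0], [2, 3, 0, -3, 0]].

Expand along column 5 (it has 4 zeros):
  + (4) · M_15   where M_15 = det([1 2 -1 -1; 1 0 1 -1; 3 -3 -1 0; 2 3 0 -3]) = -8
det = (+1)·(4)·(-8) = -32

The determinant is -32.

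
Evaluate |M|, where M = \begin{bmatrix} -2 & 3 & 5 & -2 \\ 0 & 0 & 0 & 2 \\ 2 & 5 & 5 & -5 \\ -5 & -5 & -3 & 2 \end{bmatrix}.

|M| = -4

Expand along row 2 (it has 3 zeros):
  + (2) · M_24   where M_24 = det([-2 3 5; 2 5 5; -5 -5 -3]) = -2
det = (+1)·(2)·(-2) = -4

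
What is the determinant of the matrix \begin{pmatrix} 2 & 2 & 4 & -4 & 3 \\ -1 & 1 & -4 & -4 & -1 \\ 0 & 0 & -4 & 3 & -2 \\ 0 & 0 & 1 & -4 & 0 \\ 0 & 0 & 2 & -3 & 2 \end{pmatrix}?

The determinant is 64.

The matrix is block upper-triangular with a 2×2 block and a 3×3 block on the diagonal, so its determinant equals the product of the determinants of the diagonal blocks.
det of the 2×2 block = 4
det of the 3×3 block = 16
det = (4)·(16) = 64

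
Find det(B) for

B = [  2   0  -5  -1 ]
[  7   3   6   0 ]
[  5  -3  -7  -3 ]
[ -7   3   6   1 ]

-414

Expand along row 1 (it has 1 zero):
  + (2) · M_11   where M_11 = det([3 6 0; -3 -7 -3; 3 6 1]) = -3
  + (-5) · M_13   where M_13 = det([7 3 0; 5 -3 -3; -7 3 1]) = 90
  − (-1) · M_14   where M_14 = det([7 3 6; 5 -3 -7; -7 3 6]) = 42
det = (+1)·(2)·(-3) + (+1)·(-5)·(90) + (-1)·(-1)·(42) = -414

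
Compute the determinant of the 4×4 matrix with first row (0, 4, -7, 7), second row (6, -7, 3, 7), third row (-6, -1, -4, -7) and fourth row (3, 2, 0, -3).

-3075

Expand along row 1 (it has 1 zero):
  − (4) · M_12   where M_12 = det([6 3 7; -6 -4 -7; 3 0 -3]) = 39
  + (-7) · M_13   where M_13 = det([6 -7 7; -6 -1 -7; 3 2 -3]) = 312
  − (7) · M_14   where M_14 = det([6 -7 3; -6 -1 -4; 3 2 0]) = 105
det = (-1)·(4)·(39) + (+1)·(-7)·(312) + (-1)·(7)·(105) = -3075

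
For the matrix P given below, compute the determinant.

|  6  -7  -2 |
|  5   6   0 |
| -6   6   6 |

294

Expand along row 2:
  − 5 · |-7 -2; 6 6| = −5·(-42 − (-12)) = 150
  + 6 · |6 -2; -6 6| = 6·(36 − 12) = 144
Sum: (150) + (144) = 294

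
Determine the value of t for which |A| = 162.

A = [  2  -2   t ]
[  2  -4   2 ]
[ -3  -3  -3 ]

Expanding along the column containing t, det(A) is linear in t: det(A) = (-18)·t + (36).
Set (-18)·t + (36) = 162  ⇒  (-18)·t = 126  ⇒  t = -7.

-7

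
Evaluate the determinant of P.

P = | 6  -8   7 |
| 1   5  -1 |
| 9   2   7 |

The determinant is 49.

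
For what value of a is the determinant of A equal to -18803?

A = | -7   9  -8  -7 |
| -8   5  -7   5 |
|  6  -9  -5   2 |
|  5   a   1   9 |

Expanding along the row containing a, det(A) is linear in a: det(A) = (-1019)·a + (-9632).
Set (-1019)·a + (-9632) = -18803  ⇒  (-1019)·a = -9171  ⇒  a = 9.

a = 9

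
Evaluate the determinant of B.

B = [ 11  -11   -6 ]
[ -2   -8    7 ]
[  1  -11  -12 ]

1910

Expand along row 1:
  + 11 · |-8 7; -11 -12| = 11·(96 − (-77)) = 1903
  − (-11) · |-2 7; 1 -12| = −(-11)·(24 − 7) = 187
  + (-6) · |-2 -8; 1 -11| = (-6)·(22 − (-8)) = -180
Sum: (1903) + (187) + (-180) = 1910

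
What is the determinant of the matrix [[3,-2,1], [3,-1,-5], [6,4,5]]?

Expand along row 1:
  + 3 · |-1 -5; 4 5| = 3·(-5 − (-20)) = 45
  − (-2) · |3 -5; 6 5| = −(-2)·(15 − (-30)) = 90
  + 1 · |3 -1; 6 4| = 1·(12 − (-6)) = 18
Sum: (45) + (90) + (18) = 153

The determinant is 153.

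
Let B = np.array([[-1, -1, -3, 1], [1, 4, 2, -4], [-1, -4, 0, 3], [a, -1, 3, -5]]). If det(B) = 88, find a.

Expanding along the column containing a, det(B) is linear in a: det(B) = (10)·a + (28).
Set (10)·a + (28) = 88  ⇒  (10)·a = 60  ⇒  a = 6.

6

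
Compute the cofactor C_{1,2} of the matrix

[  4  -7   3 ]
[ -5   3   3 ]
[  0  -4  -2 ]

-10

Delete row 1 and column 2; the remaining 2×2 submatrix is [-5 3; 0 -2].
Its determinant is (-5)·(-2) − 3·0 = 10.
The cofactor carries sign (−1)^(1+2) = −1, so C_{1,2} = −(10) = -10.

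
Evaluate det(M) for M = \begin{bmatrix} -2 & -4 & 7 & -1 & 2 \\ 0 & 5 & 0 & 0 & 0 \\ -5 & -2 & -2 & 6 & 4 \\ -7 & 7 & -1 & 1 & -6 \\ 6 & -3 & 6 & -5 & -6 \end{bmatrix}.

Expand along row 2 (it has 4 zeros):
  + (5) · M_22   where M_22 = det([-2 7 -1 2; -5 -2 6 4; -7 -1 1 -6; 6 6 -5 -6]) = 2076
det = (+1)·(5)·(2076) = 10380

det(M) = 10380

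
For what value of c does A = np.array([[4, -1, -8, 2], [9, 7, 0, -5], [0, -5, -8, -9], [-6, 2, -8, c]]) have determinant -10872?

-2

Expanding along the row containing c, det(A) is linear in c: det(A) = (64)·c + (-10744).
Set (64)·c + (-10744) = -10872  ⇒  (64)·c = -128  ⇒  c = -2.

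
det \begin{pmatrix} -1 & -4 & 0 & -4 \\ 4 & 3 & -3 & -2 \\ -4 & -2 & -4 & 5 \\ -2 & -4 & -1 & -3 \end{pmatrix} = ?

Expand along row 1 (it has 1 zero):
  + (-1) · M_11   where M_11 = det([3 -3 -2; -2 -4 5; -4 -1 -3]) = 157
  − (-4) · M_12   where M_12 = det([4 -3 -2; -4 -4 5; -2 -1 -3]) = 142
  − (-4) · M_14   where M_14 = det([4 3 -3; -4 -2 -4; -2 -4 -1]) = -80
det = (+1)·(-1)·(157) + (-1)·(-4)·(142) + (-1)·(-4)·(-80) = 91

The determinant is 91.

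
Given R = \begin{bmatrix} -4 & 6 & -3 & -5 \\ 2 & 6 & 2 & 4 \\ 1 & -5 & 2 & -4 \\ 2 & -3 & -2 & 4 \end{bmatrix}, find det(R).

510

Expand along row 1:
  + (-4) · M_11   where M_11 = det([6 2 4; -5 2 -4; -3 -2 4]) = 128
  − (6) · M_12   where M_12 = det([2 2 4; 1 2 -4; 2 -2 4]) = -48
  + (-3) · M_13   where M_13 = det([2 6 4; 1 -5 -4; 2 -3 4]) = -108
  − (-5) · M_14   where M_14 = det([2 6 2; 1 -5 2; 2 -3 -2]) = 82
det = (+1)·(-4)·(128) + (-1)·(6)·(-48) + (+1)·(-3)·(-108) + (-1)·(-5)·(82) = 510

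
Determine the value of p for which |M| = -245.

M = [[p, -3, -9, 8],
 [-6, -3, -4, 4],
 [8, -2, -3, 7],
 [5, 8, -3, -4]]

p = -4

Expanding along the column containing p, det(M) is linear in p: det(M) = (-171)·p + (-929).
Set (-171)·p + (-929) = -245  ⇒  (-171)·p = 684  ⇒  p = -4.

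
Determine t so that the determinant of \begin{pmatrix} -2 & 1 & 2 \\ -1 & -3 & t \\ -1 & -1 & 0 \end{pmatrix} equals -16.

t = 4

Expanding along the column containing t, det(M) is linear in t: det(M) = (-3)·t + (-4).
Set (-3)·t + (-4) = -16  ⇒  (-3)·t = -12  ⇒  t = 4.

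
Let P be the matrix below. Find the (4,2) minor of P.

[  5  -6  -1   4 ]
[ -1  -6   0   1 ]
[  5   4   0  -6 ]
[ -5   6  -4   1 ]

1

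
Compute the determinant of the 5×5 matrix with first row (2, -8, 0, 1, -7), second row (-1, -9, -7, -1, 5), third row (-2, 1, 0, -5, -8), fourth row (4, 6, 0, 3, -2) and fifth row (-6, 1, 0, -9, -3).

Expand along column 3 (it has 4 zeros):
  − (-7) · M_23   where M_23 = det([2 -8 1 -7; -2 1 -5 -8; 4 6 3 -2; -6 1 -9 -3]) = 582
det = (-1)·(-7)·(582) = 4074

The determinant is 4074.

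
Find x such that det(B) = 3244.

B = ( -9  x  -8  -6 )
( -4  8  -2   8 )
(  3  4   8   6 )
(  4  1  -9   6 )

3

Expanding along the column containing x, det(B) is linear in x: det(B) = (892)·x + (568).
Set (892)·x + (568) = 3244  ⇒  (892)·x = 2676  ⇒  x = 3.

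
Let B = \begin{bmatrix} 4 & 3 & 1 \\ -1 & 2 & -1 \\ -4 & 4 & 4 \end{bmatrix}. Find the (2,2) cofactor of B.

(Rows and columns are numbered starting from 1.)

The cofactor is 20.

Delete row 2 and column 2; the remaining 2×2 submatrix is [4 1; -4 4].
Its determinant is 4·4 − 1·(-4) = 20.
The cofactor carries sign (−1)^(2+2) = +1, so C_{2,2} = +(20) = 20.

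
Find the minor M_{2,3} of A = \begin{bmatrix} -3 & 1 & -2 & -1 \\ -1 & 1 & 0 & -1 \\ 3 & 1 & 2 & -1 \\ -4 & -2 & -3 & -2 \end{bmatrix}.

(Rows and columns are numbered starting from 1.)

Delete row 2 and column 3; the remaining 3×3 submatrix is [-3 1 -1; 3 1 -1; -4 -2 -2].
Its determinant is 24.

The minor is 24.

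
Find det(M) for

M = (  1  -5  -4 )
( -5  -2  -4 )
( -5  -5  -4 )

Expand along row 1:
  + 1 · |-2 -4; -5 -4| = 1·(8 − 20) = -12
  − (-5) · |-5 -4; -5 -4| = −(-5)·(20 − 20) = 0
  + (-4) · |-5 -2; -5 -5| = (-4)·(25 − 10) = -60
Sum: (-12) + (0) + (-60) = -72

-72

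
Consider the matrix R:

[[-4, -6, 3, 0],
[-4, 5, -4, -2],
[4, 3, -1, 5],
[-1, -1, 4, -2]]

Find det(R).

det(R) = 707

Expand along row 1 (it has 1 zero):
  + (-4) · M_11   where M_11 = det([5 -4 -2; 3 -1 5; -1 4 -2]) = -116
  − (-6) · M_12   where M_12 = det([-4 -4 -2; 4 -1 5; -1 4 -2]) = 30
  + (3) · M_13   where M_13 = det([-4 5 -2; 4 3 5; -1 -1 -2]) = 21
det = (+1)·(-4)·(-116) + (-1)·(-6)·(30) + (+1)·(3)·(21) = 707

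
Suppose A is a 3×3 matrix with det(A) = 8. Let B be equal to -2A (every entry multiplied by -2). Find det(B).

For a 3×3 matrix, det(-2A) = (-2)^3·det(A) = -8·det(A).
det(B) = (-8)·(8) = -64

|B| = -64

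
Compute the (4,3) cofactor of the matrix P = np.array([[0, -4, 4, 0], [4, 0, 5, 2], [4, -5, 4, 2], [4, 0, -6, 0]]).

Delete row 4 and column 3; the remaining 3×3 submatrix is [0 -4 0; 4 0 2; 4 -5 2].
Its determinant is 0.
The cofactor carries sign (−1)^(4+3) = −1, so C_{4,3} = −(0) = 0.

The cofactor is 0.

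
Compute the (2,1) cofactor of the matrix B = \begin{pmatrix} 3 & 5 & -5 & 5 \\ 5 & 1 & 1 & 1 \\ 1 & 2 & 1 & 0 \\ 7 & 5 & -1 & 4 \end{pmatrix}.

-25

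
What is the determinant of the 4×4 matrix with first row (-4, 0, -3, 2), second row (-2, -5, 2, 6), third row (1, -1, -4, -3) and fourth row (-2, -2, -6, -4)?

The determinant is 350.

Expand along row 1 (it has 1 zero):
  + (-4) · M_11   where M_11 = det([-5 2 6; -1 -4 -3; -2 -6 -4]) = 2
  + (-3) · M_13   where M_13 = det([-2 -5 6; 1 -1 -3; -2 -2 -4]) = -70
  − (2) · M_14   where M_14 = det([-2 -5 2; 1 -1 -4; -2 -2 -6]) = -74
det = (+1)·(-4)·(2) + (+1)·(-3)·(-70) + (-1)·(2)·(-74) = 350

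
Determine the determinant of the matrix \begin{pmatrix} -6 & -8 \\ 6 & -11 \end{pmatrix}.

The determinant is 114.

det = (-6)·(-11) − (-8)·6 = 66 − (-48) = 114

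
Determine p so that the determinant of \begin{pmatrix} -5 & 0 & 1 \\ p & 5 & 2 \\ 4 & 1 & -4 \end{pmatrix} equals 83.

Expanding along the row containing p, det(M) is linear in p: det(M) = (1)·p + (90).
Set (1)·p + (90) = 83  ⇒  (1)·p = -7  ⇒  p = -7.

-7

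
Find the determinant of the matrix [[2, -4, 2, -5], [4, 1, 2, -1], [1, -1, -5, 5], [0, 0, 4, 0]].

Expand along row 4 (it has 3 zeros):
  − (4) · M_43   where M_43 = det([2 -4 -5; 4 1 -1; 1 -1 5]) = 117
det = (-1)·(4)·(117) = -468

The determinant is -468.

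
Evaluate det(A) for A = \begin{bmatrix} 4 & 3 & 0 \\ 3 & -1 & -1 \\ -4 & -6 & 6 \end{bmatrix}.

det(A) = -90

Expand along row 1:
  + 4 · |-1 -1; -6 6| = 4·(-6 − 6) = -48
  − 3 · |3 -1; -4 6| = −3·(18 − 4) = -42
Sum: (-48) + (-42) = -90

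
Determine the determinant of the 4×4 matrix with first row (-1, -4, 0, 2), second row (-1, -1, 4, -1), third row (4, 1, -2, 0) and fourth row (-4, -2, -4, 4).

Expand along row 1 (it has 1 zero):
  + (-1) · M_11   where M_11 = det([-1 4 -1; 1 -2 0; -2 -4 4]) = 0
  − (-4) · M_12   where M_12 = det([-1 4 -1; 4 -2 0; -4 -4 4]) = -32
  − (2) · M_14   where M_14 = det([-1 -1 4; 4 1 -2; -4 -2 -4]) = -32
det = (+1)·(-1)·(0) + (-1)·(-4)·(-32) + (-1)·(2)·(-32) = -64

The determinant is -64.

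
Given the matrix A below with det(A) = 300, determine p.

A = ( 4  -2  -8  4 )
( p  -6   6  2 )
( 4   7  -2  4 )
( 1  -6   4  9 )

p = -3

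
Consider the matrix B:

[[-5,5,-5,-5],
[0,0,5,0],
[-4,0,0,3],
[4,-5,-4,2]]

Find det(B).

Expand along row 2 (it has 3 zeros):
  − (5) · M_23   where M_23 = det([-5 5 -5; -4 0 3; 4 -5 2]) = -75
det = (-1)·(5)·(-75) = 375

375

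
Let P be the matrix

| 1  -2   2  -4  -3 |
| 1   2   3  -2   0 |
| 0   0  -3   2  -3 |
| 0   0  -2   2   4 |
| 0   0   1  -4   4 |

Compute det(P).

P is block upper-triangular with a 2×2 block and a 3×3 block on the diagonal, so its determinant equals the product of the determinants of the diagonal blocks.
det of the 2×2 block = 4
det of the 3×3 block = -66
det = (4)·(-66) = -264

-264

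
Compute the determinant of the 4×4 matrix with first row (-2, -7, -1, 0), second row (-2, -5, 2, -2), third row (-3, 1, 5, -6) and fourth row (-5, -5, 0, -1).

Expand along row 1 (it has 1 zero):
  + (-2) · M_11   where M_11 = det([-5 2 -2; 1 5 -6; -5 0 -1]) = 37
  − (-7) · M_12   where M_12 = det([-2 2 -2; -3 5 -6; -5 0 -1]) = 14
  + (-1) · M_13   where M_13 = det([-2 -5 -2; -3 1 -6; -5 -5 -1]) = -113
det = (+1)·(-2)·(37) + (-1)·(-7)·(14) + (+1)·(-1)·(-113) = 137

137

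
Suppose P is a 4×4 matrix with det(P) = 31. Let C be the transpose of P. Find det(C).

|C| = 31

det(Pᵀ) = det(P).
det(C) = (1)·(31) = 31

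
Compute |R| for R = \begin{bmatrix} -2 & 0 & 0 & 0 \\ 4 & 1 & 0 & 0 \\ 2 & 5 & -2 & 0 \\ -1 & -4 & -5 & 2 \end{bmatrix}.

R is lower triangular, so det(R) is the product of the diagonal entries:
det = (-2) · (1) · (-2) · (2) = 8

det(R) = 8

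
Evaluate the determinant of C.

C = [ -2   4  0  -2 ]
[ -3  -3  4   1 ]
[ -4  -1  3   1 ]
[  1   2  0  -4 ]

26

Expand along column 3 (it has 2 zeros):
  − (4) · M_23   where M_23 = det([-2 4 -2; -4 -1 1; 1 2 -4]) = -50
  + (3) · M_33   where M_33 = det([-2 4 -2; -3 -3 1; 1 2 -4]) = -58
det = (-1)·(4)·(-50) + (+1)·(3)·(-58) = 26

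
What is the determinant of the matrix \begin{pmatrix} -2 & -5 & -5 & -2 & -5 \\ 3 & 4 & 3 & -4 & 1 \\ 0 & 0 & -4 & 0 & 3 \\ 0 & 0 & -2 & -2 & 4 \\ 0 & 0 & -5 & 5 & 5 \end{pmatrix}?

420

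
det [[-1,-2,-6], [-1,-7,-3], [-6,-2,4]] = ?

Expand along row 1:
  + (-1) · |-7 -3; -2 4| = (-1)·(-28 − 6) = 34
  − (-2) · |-1 -3; -6 4| = −(-2)·(-4 − 18) = -44
  + (-6) · |-1 -7; -6 -2| = (-6)·(2 − 42) = 240
Sum: (34) + (-44) + (240) = 230

The determinant is 230.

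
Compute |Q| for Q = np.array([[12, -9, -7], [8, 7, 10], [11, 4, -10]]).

Expand along row 1:
  + 12 · |7 10; 4 -10| = 12·(-70 − 40) = -1320
  − (-9) · |8 10; 11 -10| = −(-9)·(-80 − 110) = -1710
  + (-7) · |8 7; 11 4| = (-7)·(32 − 77) = 315
Sum: (-1320) + (-1710) + (315) = -2715

det(Q) = -2715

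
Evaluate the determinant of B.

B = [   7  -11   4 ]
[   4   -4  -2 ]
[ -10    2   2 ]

-288

Expand along column 1:
  + 7 · |-4 -2; 2 2| = 7·(-8 − (-4)) = -28
  − 4 · |-11 4; 2 2| = −4·(-22 − 8) = 120
  + (-10) · |-11 4; -4 -2| = (-10)·(22 − (-16)) = -380
Sum: (-28) + (120) + (-380) = -288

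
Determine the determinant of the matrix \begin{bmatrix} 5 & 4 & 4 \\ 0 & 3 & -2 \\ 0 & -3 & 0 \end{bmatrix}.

-30

Expand along row 3:
  − (-3) · |5 4; 0 -2| = −(-3)·(-10 − 0) = -30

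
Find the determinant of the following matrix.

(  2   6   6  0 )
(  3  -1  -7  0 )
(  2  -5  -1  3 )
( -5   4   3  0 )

Expand along column 4 (it has 3 zeros):
  − (3) · M_34   where M_34 = det([2 6 6; 3 -1 -7; -5 4 3]) = 248
det = (-1)·(3)·(248) = -744

-744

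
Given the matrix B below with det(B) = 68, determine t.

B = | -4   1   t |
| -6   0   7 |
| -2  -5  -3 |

8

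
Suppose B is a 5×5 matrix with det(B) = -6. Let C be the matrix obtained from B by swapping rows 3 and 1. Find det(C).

6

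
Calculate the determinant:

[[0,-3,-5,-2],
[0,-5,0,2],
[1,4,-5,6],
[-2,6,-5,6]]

Expand along row 2 (it has 2 zeros):
  + (-5) · M_22   where M_22 = det([0 -5 -2; 1 -5 6; -2 -5 6]) = 120
  + (2) · M_24   where M_24 = det([0 -3 -5; 1 4 -5; -2 6 -5]) = -115
det = (+1)·(-5)·(120) + (+1)·(2)·(-115) = -830

-830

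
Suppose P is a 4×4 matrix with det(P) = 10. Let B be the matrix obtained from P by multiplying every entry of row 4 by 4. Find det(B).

Scaling one row by 4 multiplies the determinant by 4.
det(B) = (4)·(10) = 40

40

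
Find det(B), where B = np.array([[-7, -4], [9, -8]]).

det(B) = (-7)·(-8) − (-4)·9 = 56 − (-36) = 92

The determinant is 92.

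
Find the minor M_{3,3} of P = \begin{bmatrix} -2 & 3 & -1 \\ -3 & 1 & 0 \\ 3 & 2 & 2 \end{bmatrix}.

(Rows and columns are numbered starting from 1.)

Delete row 3 and column 3; the remaining 2×2 submatrix is [-2 3; -3 1].
Its determinant is (-2)·1 − 3·(-3) = 7.

The minor is 7.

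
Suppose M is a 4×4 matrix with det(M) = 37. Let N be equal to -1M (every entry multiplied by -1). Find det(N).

For a 4×4 matrix, det(-1M) = (-1)^4·det(M) = 1·det(M).
det(N) = (1)·(37) = 37

det(N) = 37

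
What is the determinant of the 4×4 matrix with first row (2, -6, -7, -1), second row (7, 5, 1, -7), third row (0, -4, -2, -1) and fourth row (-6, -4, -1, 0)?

-630

Expand along row 3 (it has 1 zero):
  − (-4) · M_32   where M_32 = det([2 -7 -1; 7 1 -7; -6 -1 0]) = -307
  + (-2) · M_33   where M_33 = det([2 -6 -1; 7 5 -7; -6 -4 0]) = -310
  − (-1) · M_34   where M_34 = det([2 -6 -7; 7 5 1; -6 -4 -1]) = -22
det = (-1)·(-4)·(-307) + (+1)·(-2)·(-310) + (-1)·(-1)·(-22) = -630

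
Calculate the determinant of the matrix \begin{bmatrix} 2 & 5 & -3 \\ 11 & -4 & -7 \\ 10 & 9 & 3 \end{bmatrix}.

Expand along row 1:
  + 2 · |-4 -7; 9 3| = 2·(-12 − (-63)) = 102
  − 5 · |11 -7; 10 3| = −5·(33 − (-70)) = -515
  + (-3) · |11 -4; 10 9| = (-3)·(99 − (-40)) = -417
Sum: (102) + (-515) + (-417) = -830

The determinant is -830.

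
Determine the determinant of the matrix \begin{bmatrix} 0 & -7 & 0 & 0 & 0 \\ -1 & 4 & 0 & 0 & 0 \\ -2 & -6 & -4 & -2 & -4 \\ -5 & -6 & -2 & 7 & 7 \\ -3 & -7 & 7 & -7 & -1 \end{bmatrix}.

854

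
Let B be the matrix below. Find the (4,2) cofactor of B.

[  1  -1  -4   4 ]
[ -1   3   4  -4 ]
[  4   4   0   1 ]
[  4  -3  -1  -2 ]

Delete row 4 and column 2; the remaining 3×3 submatrix is [1 -4 4; -1 4 -4; 4 0 1].
Its determinant is 0.
The cofactor carries sign (−1)^(4+2) = +1, so C_{4,2} = +(0) = 0.

0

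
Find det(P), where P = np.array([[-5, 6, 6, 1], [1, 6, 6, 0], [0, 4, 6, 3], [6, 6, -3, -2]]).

-852

Expand along row 2 (it has 1 zero):
  − (1) · M_21   where M_21 = det([6 6 1; 4 6 3; 6 -3 -2]) = 90
  + (6) · M_22   where M_22 = det([-5 6 1; 0 6 3; 6 -3 -2]) = 87
  − (6) · M_23   where M_23 = det([-5 6 1; 0 4 3; 6 6 -2]) = 214
det = (-1)·(1)·(90) + (+1)·(6)·(87) + (-1)·(6)·(214) = -852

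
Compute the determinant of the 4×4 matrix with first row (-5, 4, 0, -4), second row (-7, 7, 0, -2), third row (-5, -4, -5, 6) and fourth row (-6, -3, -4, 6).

Expand along column 3 (it has 2 zeros):
  + (-5) · M_33   where M_33 = det([-5 4 -4; -7 7 -2; -6 -3 6]) = -216
  − (-4) · M_43   where M_43 = det([-5 4 -4; -7 7 -2; -5 -4 6]) = -214
det = (+1)·(-5)·(-216) + (-1)·(-4)·(-214) = 224

224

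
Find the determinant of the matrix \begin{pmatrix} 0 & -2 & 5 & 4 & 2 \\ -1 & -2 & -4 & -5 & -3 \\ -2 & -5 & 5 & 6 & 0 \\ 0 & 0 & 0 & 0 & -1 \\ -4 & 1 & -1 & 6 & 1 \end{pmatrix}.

126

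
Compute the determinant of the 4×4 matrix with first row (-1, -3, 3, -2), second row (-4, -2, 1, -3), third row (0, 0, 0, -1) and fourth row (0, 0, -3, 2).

30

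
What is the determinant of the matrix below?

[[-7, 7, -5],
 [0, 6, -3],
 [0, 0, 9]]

-378

The matrix is upper triangular, so the determinant is the product of the diagonal entries:
det = (-7) · (6) · (9) = -378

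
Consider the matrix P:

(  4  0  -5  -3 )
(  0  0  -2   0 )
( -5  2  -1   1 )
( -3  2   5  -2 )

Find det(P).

Expand along row 2 (it has 3 zeros):
  − (-2) · M_23   where M_23 = det([4 0 -3; -5 2 1; -3 2 -2]) = -12
det = (-1)·(-2)·(-12) = -24

-24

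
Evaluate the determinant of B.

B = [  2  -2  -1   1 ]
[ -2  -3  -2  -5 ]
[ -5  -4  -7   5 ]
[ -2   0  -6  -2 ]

|B| = -828

Expand along row 4 (it has 1 zero):
  − (-2) · M_41   where M_41 = det([-2 -1 1; -3 -2 -5; -4 -7 5]) = 68
  − (-6) · M_43   where M_43 = det([2 -2 1; -2 -3 -5; -5 -4 5]) = -147
  + (-2) · M_44   where M_44 = det([2 -2 -1; -2 -3 -2; -5 -4 -7]) = 41
det = (-1)·(-2)·(68) + (-1)·(-6)·(-147) + (+1)·(-2)·(41) = -828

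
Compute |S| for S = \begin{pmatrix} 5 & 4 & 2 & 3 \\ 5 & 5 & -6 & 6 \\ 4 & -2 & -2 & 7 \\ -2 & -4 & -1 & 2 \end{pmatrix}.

Expand along row 1:
  + (5) · M_11   where M_11 = det([5 -6 6; -2 -2 7; -4 -1 2]) = 123
  − (4) · M_12   where M_12 = det([5 -6 6; 4 -2 7; -2 -1 2]) = 99
  + (2) · M_13   where M_13 = det([5 5 6; 4 -2 7; -2 -4 2]) = -110
  − (3) · M_14   where M_14 = det([5 5 -6; 4 -2 -2; -2 -4 -1]) = 130
det = (+1)·(5)·(123) + (-1)·(4)·(99) + (+1)·(2)·(-110) + (-1)·(3)·(130) = -391

|S| = -391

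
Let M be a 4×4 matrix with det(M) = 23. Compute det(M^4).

det(M^4) = (det M)^4 = (23)^4 = 279841

279841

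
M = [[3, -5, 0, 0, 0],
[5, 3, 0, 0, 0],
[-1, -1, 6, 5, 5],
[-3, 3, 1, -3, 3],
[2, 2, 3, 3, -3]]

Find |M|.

M is block lower-triangular with a 2×2 block and a 3×3 block on the diagonal, so its determinant equals the product of the determinants of the diagonal blocks.
det of the 2×2 block = 34
det of the 3×3 block = 120
det = (34)·(120) = 4080

The determinant is 4080.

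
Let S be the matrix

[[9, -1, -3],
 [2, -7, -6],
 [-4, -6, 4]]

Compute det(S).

Expand along row 1:
  + 9 · |-7 -6; -6 4| = 9·(-28 − 36) = -576
  − (-1) · |2 -6; -4 4| = −(-1)·(8 − 24) = -16
  + (-3) · |2 -7; -4 -6| = (-3)·(-12 − 28) = 120
Sum: (-576) + (-16) + (120) = -472

The determinant is -472.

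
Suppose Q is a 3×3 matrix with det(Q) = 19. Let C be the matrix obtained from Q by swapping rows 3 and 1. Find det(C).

-19

Swapping two rows multiplies the determinant by −1.
det(C) = (-1)·(19) = -19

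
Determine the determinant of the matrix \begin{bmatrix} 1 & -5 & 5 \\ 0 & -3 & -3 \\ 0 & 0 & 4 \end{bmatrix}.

-12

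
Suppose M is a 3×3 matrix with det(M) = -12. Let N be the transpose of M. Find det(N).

det(N) = -12

det(Mᵀ) = det(M).
det(N) = (1)·(-12) = -12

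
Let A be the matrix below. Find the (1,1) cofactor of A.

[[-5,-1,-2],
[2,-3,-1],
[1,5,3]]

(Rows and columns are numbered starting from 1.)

The cofactor is -4.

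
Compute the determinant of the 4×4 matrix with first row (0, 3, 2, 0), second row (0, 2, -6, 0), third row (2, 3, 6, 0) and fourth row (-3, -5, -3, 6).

Expand along column 4 (it has 3 zeros):
  + (6) · M_44   where M_44 = det([0 3 2; 0 2 -6; 2 3 6]) = -44
det = (+1)·(6)·(-44) = -264

The determinant is -264.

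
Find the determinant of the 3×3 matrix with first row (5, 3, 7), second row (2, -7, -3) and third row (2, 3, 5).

-38

Expand along row 1:
  + 5 · |-7 -3; 3 5| = 5·(-35 − (-9)) = -130
  − 3 · |2 -3; 2 5| = −3·(10 − (-6)) = -48
  + 7 · |2 -7; 2 3| = 7·(6 − (-14)) = 140
Sum: (-130) + (-48) + (140) = -38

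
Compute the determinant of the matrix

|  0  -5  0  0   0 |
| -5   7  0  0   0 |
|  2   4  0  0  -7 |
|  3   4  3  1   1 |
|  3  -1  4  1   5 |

-175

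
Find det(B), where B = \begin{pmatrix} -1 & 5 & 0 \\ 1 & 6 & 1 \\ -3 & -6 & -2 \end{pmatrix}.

1

Expand along row 1:
  + (-1) · |6 1; -6 -2| = (-1)·(-12 − (-6)) = 6
  − 5 · |1 1; -3 -2| = −5·(-2 − (-3)) = -5
Sum: (6) + (-5) = 1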